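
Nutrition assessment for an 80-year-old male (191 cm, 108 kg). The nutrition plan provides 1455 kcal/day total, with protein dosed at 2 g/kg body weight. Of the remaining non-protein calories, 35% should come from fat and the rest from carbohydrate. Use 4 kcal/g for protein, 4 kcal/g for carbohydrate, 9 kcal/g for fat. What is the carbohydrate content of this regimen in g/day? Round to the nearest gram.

96 g/day

Protein = 2 × 108 = 216 g → 216 × 4 = 864 kcal.
Non-protein calories = 1455 − 864 = 591 kcal.
Fat: 35% × 591 = 206.85 kcal; carbohydrate: 384.15 kcal.
Carbohydrate: 384.15 kcal ÷ 4 kcal/g = 96.0375 g.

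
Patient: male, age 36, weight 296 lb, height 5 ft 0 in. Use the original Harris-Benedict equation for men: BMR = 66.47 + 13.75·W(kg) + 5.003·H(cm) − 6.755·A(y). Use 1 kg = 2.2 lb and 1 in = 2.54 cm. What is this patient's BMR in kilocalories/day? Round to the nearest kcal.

Convert to metric: weight = 296 ÷ 2.2 = 134.5455 kg; height = (5×12 + 0) × 2.54 = 60 × 2.54 = 152.4 cm.
Harris-Benedict: BMR = 66.47 + 13.75(134.5455) + 5.003(152.4) − 6.755(36) = 2435.7472 kcal/day.

2436 kilocalories/day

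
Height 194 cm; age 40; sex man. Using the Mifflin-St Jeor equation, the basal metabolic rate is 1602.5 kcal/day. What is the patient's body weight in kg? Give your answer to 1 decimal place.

58.5 kg

1602.5 = 10·W + 6.25(194) − 5(40) + 5
10·W = 1602.5 − 1017.5 = 585, so W = 58.5 kg.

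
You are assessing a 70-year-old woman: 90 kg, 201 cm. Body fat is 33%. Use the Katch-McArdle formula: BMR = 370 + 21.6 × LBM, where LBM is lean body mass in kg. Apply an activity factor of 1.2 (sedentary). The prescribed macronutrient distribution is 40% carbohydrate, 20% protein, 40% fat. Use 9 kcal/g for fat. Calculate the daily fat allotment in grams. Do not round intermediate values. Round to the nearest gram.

89 g/day

LBM = 90 × (1 − 0.33) = 60.3 kg. Katch-McArdle: BMR = 370 + 21.6 × 60.3 = 1672.48 kcal/day.
TEE = 1672.48 × 1.2 = 2006.976 kcal/day.
Fat energy = 40% × 2006.976 = 802.7904 kcal.
Fat = 802.7904 ÷ 9 kcal/g = 89.1989 g.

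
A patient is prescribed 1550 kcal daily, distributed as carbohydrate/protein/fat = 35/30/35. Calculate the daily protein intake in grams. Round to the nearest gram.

Protein energy = 30% × 1550 = 465 kcal.
At 4 kcal/g: 465 ÷ 4 = 116.25 g.

116 g/day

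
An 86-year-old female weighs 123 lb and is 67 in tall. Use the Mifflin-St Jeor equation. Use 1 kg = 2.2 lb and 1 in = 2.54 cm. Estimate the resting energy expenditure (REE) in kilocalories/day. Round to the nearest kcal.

Convert to metric: weight = 123 ÷ 2.2 = 55.9091 kg; height = 67 × 2.54 = 170.18 cm.
Mifflin-St Jeor (female): BMR = 10(55.9091) + 6.25(170.18) − 5(86) − 161 = 559.0909 + 1063.625 − 430 − 161 = 1031.7159 kcal/day.

1032 kilocalories/day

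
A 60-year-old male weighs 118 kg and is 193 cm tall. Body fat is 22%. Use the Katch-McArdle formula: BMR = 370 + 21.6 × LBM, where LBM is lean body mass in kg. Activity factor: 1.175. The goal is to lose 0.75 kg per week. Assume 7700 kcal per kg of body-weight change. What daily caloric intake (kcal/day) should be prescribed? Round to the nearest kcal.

1946 kcal/day

LBM = 118 × (1 − 0.22) = 92.04 kg. Katch-McArdle: BMR = 370 + 21.6 × 92.04 = 2358.064 kcal/day.
TEE = 2358.064 × 1.175 = 2770.7252 kcal/day.
Required daily deficit = 0.75 × 7700 ÷ 7 = 825 kcal/day.
Target intake = 2770.7252 − 825 = 1945.7252 kcal/day.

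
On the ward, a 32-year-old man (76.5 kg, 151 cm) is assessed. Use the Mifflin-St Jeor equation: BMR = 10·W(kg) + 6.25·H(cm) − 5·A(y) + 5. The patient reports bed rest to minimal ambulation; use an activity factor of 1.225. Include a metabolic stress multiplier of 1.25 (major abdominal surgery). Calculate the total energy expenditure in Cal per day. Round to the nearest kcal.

2379 Cal per day

Mifflin-St Jeor (male): BMR = 10(76.5) + 6.25(151) − 5(32) + 5 = 765 + 943.75 − 160 + 5 = 1553.75 kcal/day.
TEE = BMR × activity factor = 1553.75 × 1.225 = 1903.3438 kcal/day.
Apply stress factor: 1903.3438 × 1.25 = 2379.1797 kcal/day.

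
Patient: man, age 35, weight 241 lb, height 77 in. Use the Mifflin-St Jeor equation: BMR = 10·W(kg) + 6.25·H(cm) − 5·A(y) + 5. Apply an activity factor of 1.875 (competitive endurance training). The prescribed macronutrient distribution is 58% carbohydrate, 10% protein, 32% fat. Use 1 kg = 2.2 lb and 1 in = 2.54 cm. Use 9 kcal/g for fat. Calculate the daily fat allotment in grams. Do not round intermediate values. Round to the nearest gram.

143 g/day

Convert to metric: weight = 241 ÷ 2.2 = 109.5455 kg; height = 77 × 2.54 = 195.58 cm.
Mifflin-St Jeor (male): BMR = 10(109.5455) + 6.25(195.58) − 5(35) + 5 = 1095.4545 + 1222.375 − 175 + 5 = 2147.8295 kcal/day.
TEE = 2147.8295 × 1.875 = 4027.1804 kcal/day.
Fat energy = 32% × 4027.1804 = 1288.6977 kcal.
Fat = 1288.6977 ÷ 9 kcal/g = 143.1886 g.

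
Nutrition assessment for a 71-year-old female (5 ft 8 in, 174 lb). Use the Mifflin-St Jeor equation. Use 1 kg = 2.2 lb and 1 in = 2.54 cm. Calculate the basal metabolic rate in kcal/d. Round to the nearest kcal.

Convert to metric: weight = 174 ÷ 2.2 = 79.0909 kg; height = (5×12 + 8) × 2.54 = 68 × 2.54 = 172.72 cm.
Mifflin-St Jeor (female): BMR = 10(79.0909) + 6.25(172.72) − 5(71) − 161 = 790.9091 + 1079.5 − 355 − 161 = 1354.4091 kcal/day.

1354 kcal/d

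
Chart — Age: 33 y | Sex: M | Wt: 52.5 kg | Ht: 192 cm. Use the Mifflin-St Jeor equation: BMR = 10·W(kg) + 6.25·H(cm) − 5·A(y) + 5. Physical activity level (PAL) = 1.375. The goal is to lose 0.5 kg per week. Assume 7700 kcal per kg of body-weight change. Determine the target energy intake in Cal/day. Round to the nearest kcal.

Mifflin-St Jeor (male): BMR = 10(52.5) + 6.25(192) − 5(33) + 5 = 525 + 1200 − 165 + 5 = 1565 kcal/day.
TEE = 1565 × 1.375 = 2151.875 kcal/day.
Required daily deficit = 0.5 × 7700 ÷ 7 = 550 kcal/day.
Target intake = 2151.875 − 550 = 1601.875 kcal/day.

1602 Cal/day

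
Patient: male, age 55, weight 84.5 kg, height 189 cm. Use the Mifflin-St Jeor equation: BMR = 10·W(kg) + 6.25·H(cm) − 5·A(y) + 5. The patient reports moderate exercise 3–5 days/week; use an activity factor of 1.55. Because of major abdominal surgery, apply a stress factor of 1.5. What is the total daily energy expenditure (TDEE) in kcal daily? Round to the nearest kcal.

Mifflin-St Jeor (male): BMR = 10(84.5) + 6.25(189) − 5(55) + 5 = 845 + 1181.25 − 275 + 5 = 1756.25 kcal/day.
TEE = BMR × activity factor = 1756.25 × 1.55 = 2722.1875 kcal/day.
Apply stress factor: 2722.1875 × 1.5 = 4083.2813 kcal/day.

4083 kcal daily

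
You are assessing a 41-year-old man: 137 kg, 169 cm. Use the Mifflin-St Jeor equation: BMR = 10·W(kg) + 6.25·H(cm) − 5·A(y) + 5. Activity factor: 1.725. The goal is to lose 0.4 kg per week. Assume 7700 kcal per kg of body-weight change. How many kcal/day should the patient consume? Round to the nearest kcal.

Mifflin-St Jeor (male): BMR = 10(137) + 6.25(169) − 5(41) + 5 = 1370 + 1056.25 − 205 + 5 = 2226.25 kcal/day.
TEE = 2226.25 × 1.725 = 3840.2813 kcal/day.
Required daily deficit = 0.4 × 7700 ÷ 7 = 440 kcal/day.
Target intake = 3840.2813 − 440 = 3400.2813 kcal/day.

3400 kcal/day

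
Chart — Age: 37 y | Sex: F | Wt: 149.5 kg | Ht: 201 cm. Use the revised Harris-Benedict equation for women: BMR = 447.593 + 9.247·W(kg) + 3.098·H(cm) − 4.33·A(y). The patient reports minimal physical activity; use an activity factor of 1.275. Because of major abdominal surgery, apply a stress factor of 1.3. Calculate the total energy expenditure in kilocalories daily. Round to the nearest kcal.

3800 kilocalories daily

Harris-Benedict: BMR = 447.593 + 9.247(149.5) + 3.098(201) − 4.33(37) = 2292.5075 kcal/day.
TEE = BMR × activity factor = 2292.5075 × 1.275 = 2922.9471 kcal/day.
Apply stress factor: 2922.9471 × 1.3 = 3799.8312 kcal/day.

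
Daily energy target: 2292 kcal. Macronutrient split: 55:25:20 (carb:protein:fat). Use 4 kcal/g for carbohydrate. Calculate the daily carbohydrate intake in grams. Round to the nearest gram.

315 g/day

Carbohydrate energy = 55% × 2292 = 1260.6 kcal.
At 4 kcal/g: 1260.6 ÷ 4 = 315.15 g.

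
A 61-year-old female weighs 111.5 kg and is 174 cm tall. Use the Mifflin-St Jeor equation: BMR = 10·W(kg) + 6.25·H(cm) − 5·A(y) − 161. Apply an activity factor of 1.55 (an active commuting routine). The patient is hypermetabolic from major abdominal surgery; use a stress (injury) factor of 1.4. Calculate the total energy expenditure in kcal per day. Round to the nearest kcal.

3768 kcal per day

Mifflin-St Jeor (female): BMR = 10(111.5) + 6.25(174) − 5(61) − 161 = 1115 + 1087.5 − 305 − 161 = 1736.5 kcal/day.
TEE = BMR × activity factor = 1736.5 × 1.55 = 2691.575 kcal/day.
Apply stress factor: 2691.575 × 1.4 = 3768.205 kcal/day.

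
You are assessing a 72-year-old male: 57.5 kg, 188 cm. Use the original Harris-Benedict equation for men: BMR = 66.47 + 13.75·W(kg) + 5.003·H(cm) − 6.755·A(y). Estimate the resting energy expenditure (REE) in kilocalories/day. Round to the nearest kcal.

1311 kilocalories/day

Harris-Benedict: BMR = 66.47 + 13.75(57.5) + 5.003(188) − 6.755(72) = 1311.299 kcal/day.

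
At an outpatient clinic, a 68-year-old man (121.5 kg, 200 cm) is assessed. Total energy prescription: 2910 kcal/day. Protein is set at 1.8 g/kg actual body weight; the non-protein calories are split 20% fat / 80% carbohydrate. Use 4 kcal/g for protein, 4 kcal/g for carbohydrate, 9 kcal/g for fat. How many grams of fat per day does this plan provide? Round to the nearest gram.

45 g/day

Protein = 1.8 × 121.5 = 218.7 g → 218.7 × 4 = 874.8 kcal.
Non-protein calories = 2910 − 874.8 = 2035.2 kcal.
Fat: 20% × 2035.2 = 407.04 kcal; carbohydrate: 1628.16 kcal.
Fat: 407.04 kcal ÷ 9 kcal/g = 45.2267 g.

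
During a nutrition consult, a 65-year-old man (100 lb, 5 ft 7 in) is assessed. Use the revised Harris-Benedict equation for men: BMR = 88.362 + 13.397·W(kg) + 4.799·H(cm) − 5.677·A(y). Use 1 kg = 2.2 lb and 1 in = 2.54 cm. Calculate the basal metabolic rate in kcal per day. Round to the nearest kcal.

Convert to metric: weight = 100 ÷ 2.2 = 45.4545 kg; height = (5×12 + 7) × 2.54 = 67 × 2.54 = 170.18 cm.
Harris-Benedict: BMR = 88.362 + 13.397(45.4545) + 4.799(170.18) − 5.677(65) = 1145.0054 kcal/day.

1145 kcal per day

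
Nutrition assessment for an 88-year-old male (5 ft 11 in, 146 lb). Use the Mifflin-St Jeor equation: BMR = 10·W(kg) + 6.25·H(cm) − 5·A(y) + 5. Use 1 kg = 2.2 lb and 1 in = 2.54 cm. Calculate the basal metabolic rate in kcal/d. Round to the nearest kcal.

1356 kcal/d

Convert to metric: weight = 146 ÷ 2.2 = 66.3636 kg; height = (5×12 + 11) × 2.54 = 71 × 2.54 = 180.34 cm.
Mifflin-St Jeor (male): BMR = 10(66.3636) + 6.25(180.34) − 5(88) + 5 = 663.6364 + 1127.125 − 440 + 5 = 1355.7614 kcal/day.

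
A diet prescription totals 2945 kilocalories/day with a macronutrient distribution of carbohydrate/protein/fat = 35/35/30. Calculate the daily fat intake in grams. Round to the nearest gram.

Fat energy = 30% × 2945 = 883.5 kcal.
At 9 kcal/g: 883.5 ÷ 9 = 98.1667 g.

98 g/day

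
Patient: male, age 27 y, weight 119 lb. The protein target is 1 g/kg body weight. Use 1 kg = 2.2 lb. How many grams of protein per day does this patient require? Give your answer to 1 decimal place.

54.1 g/day

Weight in kg = 119 ÷ 2.2 = 54.0909 kg.
Protein = 1 g/kg × 54.0909 kg = 54.0909 g/day.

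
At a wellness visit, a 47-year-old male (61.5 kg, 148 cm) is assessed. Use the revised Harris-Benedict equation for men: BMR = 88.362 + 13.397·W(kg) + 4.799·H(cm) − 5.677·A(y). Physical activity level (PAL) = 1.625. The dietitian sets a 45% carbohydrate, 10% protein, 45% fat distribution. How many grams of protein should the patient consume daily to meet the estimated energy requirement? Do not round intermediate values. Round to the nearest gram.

Harris-Benedict: BMR = 88.362 + 13.397(61.5) + 4.799(148) − 5.677(47) = 1355.7105 kcal/day.
TEE = 1355.7105 × 1.625 = 2203.0296 kcal/day.
Protein energy = 10% × 2203.0296 = 220.303 kcal.
Protein = 220.303 ÷ 4 kcal/g = 55.0757 g.

55 g/day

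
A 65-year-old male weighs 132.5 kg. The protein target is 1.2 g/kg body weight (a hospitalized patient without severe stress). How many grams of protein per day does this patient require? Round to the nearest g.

Protein = 1.2 g/kg × 132.5 kg = 159 g/day.

159 g/day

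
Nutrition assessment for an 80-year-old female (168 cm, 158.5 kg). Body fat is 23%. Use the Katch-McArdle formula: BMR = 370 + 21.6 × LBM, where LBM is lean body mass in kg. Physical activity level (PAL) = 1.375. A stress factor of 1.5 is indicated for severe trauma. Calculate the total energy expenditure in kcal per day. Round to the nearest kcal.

6200 kcal per day

LBM = 158.5 × (1 − 0.23) = 122.045 kg. Katch-McArdle: BMR = 370 + 21.6 × 122.045 = 3006.172 kcal/day.
TEE = BMR × activity factor = 3006.172 × 1.375 = 4133.4865 kcal/day.
Apply stress factor: 4133.4865 × 1.5 = 6200.2298 kcal/day.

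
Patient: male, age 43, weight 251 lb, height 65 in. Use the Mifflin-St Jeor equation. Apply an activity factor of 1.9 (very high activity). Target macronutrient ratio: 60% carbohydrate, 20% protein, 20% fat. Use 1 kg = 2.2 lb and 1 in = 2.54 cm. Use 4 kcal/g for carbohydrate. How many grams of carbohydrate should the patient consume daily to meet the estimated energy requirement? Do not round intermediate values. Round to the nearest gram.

559 g/day

Convert to metric: weight = 251 ÷ 2.2 = 114.0909 kg; height = 65 × 2.54 = 165.1 cm.
Mifflin-St Jeor (male): BMR = 10(114.0909) + 6.25(165.1) − 5(43) + 5 = 1140.9091 + 1031.875 − 215 + 5 = 1962.7841 kcal/day.
TEE = 1962.7841 × 1.9 = 3729.2898 kcal/day.
Carbohydrate energy = 60% × 3729.2898 = 2237.5739 kcal.
Carbohydrate = 2237.5739 ÷ 4 kcal/g = 559.3935 g.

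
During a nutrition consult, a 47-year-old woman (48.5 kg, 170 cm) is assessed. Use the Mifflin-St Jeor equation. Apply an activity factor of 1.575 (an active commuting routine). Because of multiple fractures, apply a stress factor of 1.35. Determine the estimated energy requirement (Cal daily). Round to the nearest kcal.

Mifflin-St Jeor (female): BMR = 10(48.5) + 6.25(170) − 5(47) − 161 = 485 + 1062.5 − 235 − 161 = 1151.5 kcal/day.
TEE = BMR × activity factor = 1151.5 × 1.575 = 1813.6125 kcal/day.
Apply stress factor: 1813.6125 × 1.35 = 2448.3769 kcal/day.

2448 Cal daily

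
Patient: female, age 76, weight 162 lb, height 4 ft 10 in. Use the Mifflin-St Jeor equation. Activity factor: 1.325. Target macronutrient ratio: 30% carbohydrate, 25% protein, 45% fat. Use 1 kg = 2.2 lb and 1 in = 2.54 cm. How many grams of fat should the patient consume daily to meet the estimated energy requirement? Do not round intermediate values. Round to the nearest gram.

74 g/day

Convert to metric: weight = 162 ÷ 2.2 = 73.6364 kg; height = (4×12 + 10) × 2.54 = 58 × 2.54 = 147.32 cm.
Mifflin-St Jeor (female): BMR = 10(73.6364) + 6.25(147.32) − 5(76) − 161 = 736.3636 + 920.75 − 380 − 161 = 1116.1136 kcal/day.
TEE = 1116.1136 × 1.325 = 1478.8506 kcal/day.
Fat energy = 45% × 1478.8506 = 665.4828 kcal.
Fat = 665.4828 ÷ 9 kcal/g = 73.9425 g.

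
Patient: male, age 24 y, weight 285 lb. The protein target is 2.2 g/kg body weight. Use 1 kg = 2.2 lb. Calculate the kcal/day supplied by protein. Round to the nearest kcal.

Weight in kg = 285 ÷ 2.2 = 129.5455 kg.
Protein = 2.2 g/kg × 129.5455 kg = 285 g/day.
Protein energy = 285 g × 4 kcal/g = 1140 kcal/day.

1140 kcal/day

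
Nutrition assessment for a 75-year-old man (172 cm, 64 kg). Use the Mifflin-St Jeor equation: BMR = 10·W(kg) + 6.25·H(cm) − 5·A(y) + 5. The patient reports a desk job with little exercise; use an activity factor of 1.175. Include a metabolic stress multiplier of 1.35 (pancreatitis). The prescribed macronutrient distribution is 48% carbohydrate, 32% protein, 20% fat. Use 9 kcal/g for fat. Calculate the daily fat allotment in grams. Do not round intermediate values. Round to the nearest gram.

47 g/day

Mifflin-St Jeor (male): BMR = 10(64) + 6.25(172) − 5(75) + 5 = 640 + 1075 − 375 + 5 = 1345 kcal/day.
TEE = 1345 × 1.175 = 1580.375 kcal/day.
With stress factor 1.35: 1580.375 × 1.35 = 2133.5063 kcal/day.
Fat energy = 20% × 2133.5063 = 426.7013 kcal.
Fat = 426.7013 ÷ 9 kcal/g = 47.4113 g.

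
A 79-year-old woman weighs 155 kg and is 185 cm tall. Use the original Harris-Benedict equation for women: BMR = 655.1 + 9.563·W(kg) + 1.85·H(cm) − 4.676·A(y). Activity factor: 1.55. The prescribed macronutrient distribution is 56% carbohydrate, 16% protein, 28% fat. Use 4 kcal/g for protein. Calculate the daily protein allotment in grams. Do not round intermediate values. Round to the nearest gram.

131 g/day

Harris-Benedict: BMR = 655.1 + 9.563(155) + 1.85(185) − 4.676(79) = 2110.211 kcal/day.
TEE = 2110.211 × 1.55 = 3270.8271 kcal/day.
Protein energy = 16% × 3270.8271 = 523.3323 kcal.
Protein = 523.3323 ÷ 4 kcal/g = 130.8331 g.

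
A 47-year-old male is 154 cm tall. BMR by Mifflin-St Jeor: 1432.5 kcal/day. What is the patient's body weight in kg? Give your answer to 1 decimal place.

70.0 kg

1432.5 = 10·W + 6.25(154) − 5(47) + 5
10·W = 1432.5 − 732.5 = 700, so W = 70 kg.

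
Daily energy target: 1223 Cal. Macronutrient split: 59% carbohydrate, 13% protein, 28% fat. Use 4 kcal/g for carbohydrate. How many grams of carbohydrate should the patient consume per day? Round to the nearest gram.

Carbohydrate energy = 59% × 1223 = 721.57 kcal.
At 4 kcal/g: 721.57 ÷ 4 = 180.3925 g.

180 g/day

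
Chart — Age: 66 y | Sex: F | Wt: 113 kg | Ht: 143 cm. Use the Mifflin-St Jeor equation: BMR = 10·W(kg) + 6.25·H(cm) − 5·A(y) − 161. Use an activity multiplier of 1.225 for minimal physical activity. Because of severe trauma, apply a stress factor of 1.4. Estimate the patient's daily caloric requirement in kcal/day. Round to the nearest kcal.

2629 kcal/day

Mifflin-St Jeor (female): BMR = 10(113) + 6.25(143) − 5(66) − 161 = 1130 + 893.75 − 330 − 161 = 1532.75 kcal/day.
TEE = BMR × activity factor = 1532.75 × 1.225 = 1877.6188 kcal/day.
Apply stress factor: 1877.6188 × 1.4 = 2628.6663 kcal/day.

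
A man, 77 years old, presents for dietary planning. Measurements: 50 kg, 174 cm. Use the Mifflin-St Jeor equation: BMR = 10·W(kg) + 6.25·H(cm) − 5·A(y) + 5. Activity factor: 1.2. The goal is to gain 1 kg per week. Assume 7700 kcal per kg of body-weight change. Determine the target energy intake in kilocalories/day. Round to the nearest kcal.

Mifflin-St Jeor (male): BMR = 10(50) + 6.25(174) − 5(77) + 5 = 500 + 1087.5 − 385 + 5 = 1207.5 kcal/day.
TEE = 1207.5 × 1.2 = 1449 kcal/day.
Required daily surplus = 1 × 7700 ÷ 7 = 1100 kcal/day.
Target intake = 1449 + 1100 = 2549 kcal/day.

2549 kilocalories/day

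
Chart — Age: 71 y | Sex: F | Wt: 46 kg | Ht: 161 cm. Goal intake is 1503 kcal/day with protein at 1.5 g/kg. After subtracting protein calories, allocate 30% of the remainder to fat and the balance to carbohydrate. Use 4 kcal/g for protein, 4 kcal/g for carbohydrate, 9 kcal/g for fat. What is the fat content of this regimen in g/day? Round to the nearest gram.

Protein = 1.5 × 46 = 69 g → 69 × 4 = 276 kcal.
Non-protein calories = 1503 − 276 = 1227 kcal.
Fat: 30% × 1227 = 368.1 kcal; carbohydrate: 858.9 kcal.
Fat: 368.1 kcal ÷ 9 kcal/g = 40.9 g.

41 g/day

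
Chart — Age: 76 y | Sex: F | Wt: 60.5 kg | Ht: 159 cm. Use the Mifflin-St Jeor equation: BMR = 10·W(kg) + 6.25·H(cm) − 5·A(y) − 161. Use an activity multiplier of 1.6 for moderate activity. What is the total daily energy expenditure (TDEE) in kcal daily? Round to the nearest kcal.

Mifflin-St Jeor (female): BMR = 10(60.5) + 6.25(159) − 5(76) − 161 = 605 + 993.75 − 380 − 161 = 1057.75 kcal/day.
TEE = BMR × activity factor = 1057.75 × 1.6 = 1692.4 kcal/day.

1692 kcal daily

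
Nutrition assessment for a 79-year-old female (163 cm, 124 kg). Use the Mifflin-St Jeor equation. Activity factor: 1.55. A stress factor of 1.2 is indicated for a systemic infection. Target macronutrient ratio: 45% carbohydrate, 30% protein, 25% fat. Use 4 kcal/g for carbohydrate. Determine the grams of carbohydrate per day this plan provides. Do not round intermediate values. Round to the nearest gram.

356 g/day

Mifflin-St Jeor (female): BMR = 10(124) + 6.25(163) − 5(79) − 161 = 1240 + 1018.75 − 395 − 161 = 1702.75 kcal/day.
TEE = 1702.75 × 1.55 = 2639.2625 kcal/day.
With stress factor 1.2: 2639.2625 × 1.2 = 3167.115 kcal/day.
Carbohydrate energy = 45% × 3167.115 = 1425.2018 kcal.
Carbohydrate = 1425.2018 ÷ 4 kcal/g = 356.3004 g.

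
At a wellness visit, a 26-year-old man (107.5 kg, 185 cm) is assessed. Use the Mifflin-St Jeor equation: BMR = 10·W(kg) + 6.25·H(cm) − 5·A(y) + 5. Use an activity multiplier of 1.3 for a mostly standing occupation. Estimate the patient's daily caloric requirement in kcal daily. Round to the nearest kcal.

Mifflin-St Jeor (male): BMR = 10(107.5) + 6.25(185) − 5(26) + 5 = 1075 + 1156.25 − 130 + 5 = 2106.25 kcal/day.
TEE = BMR × activity factor = 2106.25 × 1.3 = 2738.125 kcal/day.

2738 kcal daily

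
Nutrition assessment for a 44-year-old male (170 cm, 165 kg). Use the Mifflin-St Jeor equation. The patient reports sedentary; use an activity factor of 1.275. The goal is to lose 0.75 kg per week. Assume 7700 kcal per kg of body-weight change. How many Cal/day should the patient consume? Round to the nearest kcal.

Mifflin-St Jeor (male): BMR = 10(165) + 6.25(170) − 5(44) + 5 = 1650 + 1062.5 − 220 + 5 = 2497.5 kcal/day.
TEE = 2497.5 × 1.275 = 3184.3125 kcal/day.
Required daily deficit = 0.75 × 7700 ÷ 7 = 825 kcal/day.
Target intake = 3184.3125 − 825 = 2359.3125 kcal/day.

2359 Cal/day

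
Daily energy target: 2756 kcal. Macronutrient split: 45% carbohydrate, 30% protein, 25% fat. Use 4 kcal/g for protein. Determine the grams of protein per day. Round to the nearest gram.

207 g/day

Protein energy = 30% × 2756 = 826.8 kcal.
At 4 kcal/g: 826.8 ÷ 4 = 206.7 g.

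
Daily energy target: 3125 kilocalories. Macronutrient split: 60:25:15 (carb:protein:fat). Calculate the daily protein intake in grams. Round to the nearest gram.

Protein energy = 25% × 3125 = 781.25 kcal.
At 4 kcal/g: 781.25 ÷ 4 = 195.3125 g.

195 g/day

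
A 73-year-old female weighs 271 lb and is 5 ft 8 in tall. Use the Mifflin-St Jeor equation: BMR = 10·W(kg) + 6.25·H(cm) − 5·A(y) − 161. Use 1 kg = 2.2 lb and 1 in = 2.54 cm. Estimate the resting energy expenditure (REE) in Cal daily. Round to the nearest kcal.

1785 Cal daily

Convert to metric: weight = 271 ÷ 2.2 = 123.1818 kg; height = (5×12 + 8) × 2.54 = 68 × 2.54 = 172.72 cm.
Mifflin-St Jeor (female): BMR = 10(123.1818) + 6.25(172.72) − 5(73) − 161 = 1231.8182 + 1079.5 − 365 − 161 = 1785.3182 kcal/day.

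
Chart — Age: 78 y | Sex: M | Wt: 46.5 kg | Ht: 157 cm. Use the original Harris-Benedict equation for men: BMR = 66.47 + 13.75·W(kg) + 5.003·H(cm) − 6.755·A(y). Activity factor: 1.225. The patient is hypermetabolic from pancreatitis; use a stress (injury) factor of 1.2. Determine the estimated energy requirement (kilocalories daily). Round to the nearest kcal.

Harris-Benedict: BMR = 66.47 + 13.75(46.5) + 5.003(157) − 6.755(78) = 964.426 kcal/day.
TEE = BMR × activity factor = 964.426 × 1.225 = 1181.4219 kcal/day.
Apply stress factor: 1181.4219 × 1.2 = 1417.7062 kcal/day.

1418 kilocalories daily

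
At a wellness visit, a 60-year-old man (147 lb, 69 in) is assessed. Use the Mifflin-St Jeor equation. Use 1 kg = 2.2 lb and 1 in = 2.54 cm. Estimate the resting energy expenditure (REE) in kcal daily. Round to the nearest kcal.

Convert to metric: weight = 147 ÷ 2.2 = 66.8182 kg; height = 69 × 2.54 = 175.26 cm.
Mifflin-St Jeor (male): BMR = 10(66.8182) + 6.25(175.26) − 5(60) + 5 = 668.1818 + 1095.375 − 300 + 5 = 1468.5568 kcal/day.

1469 kcal daily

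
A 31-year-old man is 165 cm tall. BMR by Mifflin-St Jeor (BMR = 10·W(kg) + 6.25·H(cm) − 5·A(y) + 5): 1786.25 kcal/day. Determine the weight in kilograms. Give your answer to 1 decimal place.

1786.25 = 10·W + 6.25(165) − 5(31) + 5
10·W = 1786.25 − 881.25 = 905, so W = 90.5 kg.

90.5 kg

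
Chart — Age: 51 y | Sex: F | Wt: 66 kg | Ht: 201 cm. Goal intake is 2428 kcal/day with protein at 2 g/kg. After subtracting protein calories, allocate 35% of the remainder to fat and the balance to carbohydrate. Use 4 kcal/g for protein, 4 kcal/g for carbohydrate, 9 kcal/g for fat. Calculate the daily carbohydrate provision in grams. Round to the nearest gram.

309 g/day

Protein = 2 × 66 = 132 g → 132 × 4 = 528 kcal.
Non-protein calories = 2428 − 528 = 1900 kcal.
Fat: 35% × 1900 = 665 kcal; carbohydrate: 1235 kcal.
Carbohydrate: 1235 kcal ÷ 4 kcal/g = 308.75 g.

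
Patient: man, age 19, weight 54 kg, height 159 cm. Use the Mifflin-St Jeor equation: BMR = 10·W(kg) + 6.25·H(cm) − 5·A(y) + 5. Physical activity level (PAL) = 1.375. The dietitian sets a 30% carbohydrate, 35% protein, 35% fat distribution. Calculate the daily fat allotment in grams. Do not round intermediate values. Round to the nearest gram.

77 g/day

Mifflin-St Jeor (male): BMR = 10(54) + 6.25(159) − 5(19) + 5 = 540 + 993.75 − 95 + 5 = 1443.75 kcal/day.
TEE = 1443.75 × 1.375 = 1985.1563 kcal/day.
Fat energy = 35% × 1985.1563 = 694.8047 kcal.
Fat = 694.8047 ÷ 9 kcal/g = 77.2005 g.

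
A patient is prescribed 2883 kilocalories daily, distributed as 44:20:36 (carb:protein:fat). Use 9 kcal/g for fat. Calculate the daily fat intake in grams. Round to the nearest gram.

115 g/day

Fat energy = 36% × 2883 = 1037.88 kcal.
At 9 kcal/g: 1037.88 ÷ 9 = 115.32 g.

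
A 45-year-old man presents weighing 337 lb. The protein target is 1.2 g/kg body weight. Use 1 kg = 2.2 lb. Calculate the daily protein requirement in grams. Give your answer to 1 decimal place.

183.8 g/day

Weight in kg = 337 ÷ 2.2 = 153.1818 kg.
Protein = 1.2 g/kg × 153.1818 kg = 183.8182 g/day.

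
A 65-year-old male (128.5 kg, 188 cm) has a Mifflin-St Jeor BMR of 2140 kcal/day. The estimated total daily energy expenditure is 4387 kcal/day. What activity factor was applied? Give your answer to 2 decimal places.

Activity factor = TEE ÷ BMR = 4387 ÷ 2140 = 2.05.

2.05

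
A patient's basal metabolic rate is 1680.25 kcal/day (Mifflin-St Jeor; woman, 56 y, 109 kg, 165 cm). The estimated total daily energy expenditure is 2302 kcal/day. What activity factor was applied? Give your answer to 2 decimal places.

1.37

Activity factor = TEE ÷ BMR = 2302 ÷ 1680.25 = 1.37.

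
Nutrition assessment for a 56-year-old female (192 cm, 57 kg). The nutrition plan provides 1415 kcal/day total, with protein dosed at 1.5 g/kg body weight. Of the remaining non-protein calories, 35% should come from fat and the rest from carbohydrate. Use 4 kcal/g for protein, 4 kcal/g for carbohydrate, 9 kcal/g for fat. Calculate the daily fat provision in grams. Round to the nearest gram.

Protein = 1.5 × 57 = 85.5 g → 85.5 × 4 = 342 kcal.
Non-protein calories = 1415 − 342 = 1073 kcal.
Fat: 35% × 1073 = 375.55 kcal; carbohydrate: 697.45 kcal.
Fat: 375.55 kcal ÷ 9 kcal/g = 41.7278 g.

42 g/day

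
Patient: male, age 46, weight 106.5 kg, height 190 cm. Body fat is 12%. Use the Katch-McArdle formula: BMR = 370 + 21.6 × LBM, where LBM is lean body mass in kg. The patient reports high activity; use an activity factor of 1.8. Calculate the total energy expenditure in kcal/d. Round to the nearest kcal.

LBM = 106.5 × (1 − 0.12) = 93.72 kg. Katch-McArdle: BMR = 370 + 21.6 × 93.72 = 2394.352 kcal/day.
TEE = BMR × activity factor = 2394.352 × 1.8 = 4309.8336 kcal/day.

4310 kcal/d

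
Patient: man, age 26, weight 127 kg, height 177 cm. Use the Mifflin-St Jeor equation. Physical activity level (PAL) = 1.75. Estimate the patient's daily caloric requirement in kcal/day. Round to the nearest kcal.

Mifflin-St Jeor (male): BMR = 10(127) + 6.25(177) − 5(26) + 5 = 1270 + 1106.25 − 130 + 5 = 2251.25 kcal/day.
TEE = BMR × activity factor = 2251.25 × 1.75 = 3939.6875 kcal/day.

3940 kcal/day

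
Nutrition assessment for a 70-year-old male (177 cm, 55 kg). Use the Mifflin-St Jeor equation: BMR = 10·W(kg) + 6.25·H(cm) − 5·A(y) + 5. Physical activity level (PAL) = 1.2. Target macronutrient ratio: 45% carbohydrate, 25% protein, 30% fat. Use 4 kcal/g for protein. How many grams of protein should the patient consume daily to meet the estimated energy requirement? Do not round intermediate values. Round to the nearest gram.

98 g/day

Mifflin-St Jeor (male): BMR = 10(55) + 6.25(177) − 5(70) + 5 = 550 + 1106.25 − 350 + 5 = 1311.25 kcal/day.
TEE = 1311.25 × 1.2 = 1573.5 kcal/day.
Protein energy = 25% × 1573.5 = 393.375 kcal.
Protein = 393.375 ÷ 4 kcal/g = 98.3438 g.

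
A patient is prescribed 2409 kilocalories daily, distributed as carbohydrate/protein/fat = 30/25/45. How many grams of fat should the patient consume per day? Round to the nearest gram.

Fat energy = 45% × 2409 = 1084.05 kcal.
At 9 kcal/g: 1084.05 ÷ 9 = 120.45 g.

120 g/day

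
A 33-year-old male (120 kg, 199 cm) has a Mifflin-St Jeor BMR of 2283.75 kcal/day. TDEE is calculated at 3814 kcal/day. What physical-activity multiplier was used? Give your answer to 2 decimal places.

Activity factor = TEE ÷ BMR = 3814 ÷ 2283.75 = 1.67.

1.67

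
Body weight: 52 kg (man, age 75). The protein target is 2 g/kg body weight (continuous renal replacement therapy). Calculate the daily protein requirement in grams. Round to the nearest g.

104 g/day

Protein = 2 g/kg × 52 kg = 104 g/day.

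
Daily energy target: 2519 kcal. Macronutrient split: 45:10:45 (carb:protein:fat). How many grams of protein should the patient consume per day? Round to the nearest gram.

63 g/day

Protein energy = 10% × 2519 = 251.9 kcal.
At 4 kcal/g: 251.9 ÷ 4 = 62.975 g.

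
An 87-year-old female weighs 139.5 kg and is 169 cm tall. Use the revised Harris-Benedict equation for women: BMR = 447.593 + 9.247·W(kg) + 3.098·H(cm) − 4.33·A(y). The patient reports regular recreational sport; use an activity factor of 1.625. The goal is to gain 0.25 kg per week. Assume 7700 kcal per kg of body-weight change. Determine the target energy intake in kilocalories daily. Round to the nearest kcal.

Harris-Benedict: BMR = 447.593 + 9.247(139.5) + 3.098(169) − 4.33(87) = 1884.4015 kcal/day.
TEE = 1884.4015 × 1.625 = 3062.1524 kcal/day.
Required daily surplus = 0.25 × 7700 ÷ 7 = 275 kcal/day.
Target intake = 3062.1524 + 275 = 3337.1524 kcal/day.

3337 kilocalories daily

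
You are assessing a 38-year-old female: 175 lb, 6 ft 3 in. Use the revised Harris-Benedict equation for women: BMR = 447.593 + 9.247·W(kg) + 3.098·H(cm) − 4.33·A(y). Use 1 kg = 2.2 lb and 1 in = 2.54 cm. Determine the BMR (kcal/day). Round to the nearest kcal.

Convert to metric: weight = 175 ÷ 2.2 = 79.5455 kg; height = (6×12 + 3) × 2.54 = 75 × 2.54 = 190.5 cm.
Harris-Benedict: BMR = 447.593 + 9.247(79.5455) + 3.098(190.5) − 4.33(38) = 1608.7788 kcal/day.

1609 kcal/day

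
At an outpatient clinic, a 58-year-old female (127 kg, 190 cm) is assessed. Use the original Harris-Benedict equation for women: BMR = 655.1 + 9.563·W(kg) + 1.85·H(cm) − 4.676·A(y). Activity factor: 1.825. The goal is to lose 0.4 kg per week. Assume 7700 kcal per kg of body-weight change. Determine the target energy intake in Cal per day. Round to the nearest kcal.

Harris-Benedict: BMR = 655.1 + 9.563(127) + 1.85(190) − 4.676(58) = 1949.893 kcal/day.
TEE = 1949.893 × 1.825 = 3558.5547 kcal/day.
Required daily deficit = 0.4 × 7700 ÷ 7 = 440 kcal/day.
Target intake = 3558.5547 − 440 = 3118.5547 kcal/day.

3119 Cal per day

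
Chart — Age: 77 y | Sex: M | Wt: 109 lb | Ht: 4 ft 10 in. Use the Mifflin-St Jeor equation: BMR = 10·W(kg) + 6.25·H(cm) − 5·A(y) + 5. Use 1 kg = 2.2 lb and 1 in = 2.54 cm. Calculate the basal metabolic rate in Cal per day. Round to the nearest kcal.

1036 Cal per day

Convert to metric: weight = 109 ÷ 2.2 = 49.5455 kg; height = (4×12 + 10) × 2.54 = 58 × 2.54 = 147.32 cm.
Mifflin-St Jeor (male): BMR = 10(49.5455) + 6.25(147.32) − 5(77) + 5 = 495.4545 + 920.75 − 385 + 5 = 1036.2045 kcal/day.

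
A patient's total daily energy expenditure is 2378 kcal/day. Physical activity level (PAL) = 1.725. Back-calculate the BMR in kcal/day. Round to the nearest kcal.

BMR = TEE ÷ activity factor = 2378 ÷ 1.725 = 1378.5507 kcal/day.

1379 kcal/day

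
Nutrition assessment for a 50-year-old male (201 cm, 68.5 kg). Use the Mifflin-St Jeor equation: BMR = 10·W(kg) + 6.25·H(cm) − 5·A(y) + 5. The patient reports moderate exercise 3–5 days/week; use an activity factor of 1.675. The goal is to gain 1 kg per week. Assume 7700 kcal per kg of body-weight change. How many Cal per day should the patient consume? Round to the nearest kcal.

Mifflin-St Jeor (male): BMR = 10(68.5) + 6.25(201) − 5(50) + 5 = 685 + 1256.25 − 250 + 5 = 1696.25 kcal/day.
TEE = 1696.25 × 1.675 = 2841.2188 kcal/day.
Required daily surplus = 1 × 7700 ÷ 7 = 1100 kcal/day.
Target intake = 2841.2188 + 1100 = 3941.2188 kcal/day.

3941 Cal per day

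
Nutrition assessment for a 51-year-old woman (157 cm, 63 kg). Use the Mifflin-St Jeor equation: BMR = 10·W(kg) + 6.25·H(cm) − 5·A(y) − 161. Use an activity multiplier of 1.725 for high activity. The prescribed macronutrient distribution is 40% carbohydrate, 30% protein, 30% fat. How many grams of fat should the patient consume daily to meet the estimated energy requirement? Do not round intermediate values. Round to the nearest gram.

69 g/day

Mifflin-St Jeor (female): BMR = 10(63) + 6.25(157) − 5(51) − 161 = 630 + 981.25 − 255 − 161 = 1195.25 kcal/day.
TEE = 1195.25 × 1.725 = 2061.8063 kcal/day.
Fat energy = 30% × 2061.8063 = 618.5419 kcal.
Fat = 618.5419 ÷ 9 kcal/g = 68.7269 g.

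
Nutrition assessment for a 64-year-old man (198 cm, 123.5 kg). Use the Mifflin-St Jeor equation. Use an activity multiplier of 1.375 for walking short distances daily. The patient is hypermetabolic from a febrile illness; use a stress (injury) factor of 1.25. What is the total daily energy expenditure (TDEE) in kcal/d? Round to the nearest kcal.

Mifflin-St Jeor (male): BMR = 10(123.5) + 6.25(198) − 5(64) + 5 = 1235 + 1237.5 − 320 + 5 = 2157.5 kcal/day.
TEE = BMR × activity factor = 2157.5 × 1.375 = 2966.5625 kcal/day.
Apply stress factor: 2966.5625 × 1.25 = 3708.2031 kcal/day.

3708 kcal/d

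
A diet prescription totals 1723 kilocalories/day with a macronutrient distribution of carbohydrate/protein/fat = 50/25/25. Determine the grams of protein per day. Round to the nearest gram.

108 g/day

Protein energy = 25% × 1723 = 430.75 kcal.
At 4 kcal/g: 430.75 ÷ 4 = 107.6875 g.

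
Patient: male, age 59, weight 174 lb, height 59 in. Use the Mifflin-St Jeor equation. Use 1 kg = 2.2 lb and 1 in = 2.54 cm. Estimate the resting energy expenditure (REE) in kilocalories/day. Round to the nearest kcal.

1438 kilocalories/day

Convert to metric: weight = 174 ÷ 2.2 = 79.0909 kg; height = 59 × 2.54 = 149.86 cm.
Mifflin-St Jeor (male): BMR = 10(79.0909) + 6.25(149.86) − 5(59) + 5 = 790.9091 + 936.625 − 295 + 5 = 1437.5341 kcal/day.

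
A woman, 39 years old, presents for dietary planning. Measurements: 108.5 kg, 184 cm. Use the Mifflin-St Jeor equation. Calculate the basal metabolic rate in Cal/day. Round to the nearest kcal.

1879 Cal/day

Mifflin-St Jeor (female): BMR = 10(108.5) + 6.25(184) − 5(39) − 161 = 1085 + 1150 − 195 − 161 = 1879 kcal/day.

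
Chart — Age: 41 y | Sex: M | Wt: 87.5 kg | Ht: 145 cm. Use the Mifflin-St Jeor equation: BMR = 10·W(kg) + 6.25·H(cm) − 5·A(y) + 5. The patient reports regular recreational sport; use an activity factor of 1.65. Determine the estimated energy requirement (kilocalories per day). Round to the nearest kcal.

2609 kilocalories per day

Mifflin-St Jeor (male): BMR = 10(87.5) + 6.25(145) − 5(41) + 5 = 875 + 906.25 − 205 + 5 = 1581.25 kcal/day.
TEE = BMR × activity factor = 1581.25 × 1.65 = 2609.0625 kcal/day.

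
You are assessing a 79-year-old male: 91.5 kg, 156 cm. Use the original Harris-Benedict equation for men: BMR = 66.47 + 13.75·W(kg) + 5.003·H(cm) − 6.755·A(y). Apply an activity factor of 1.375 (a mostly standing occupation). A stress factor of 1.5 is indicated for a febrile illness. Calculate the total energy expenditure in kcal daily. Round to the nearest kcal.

Harris-Benedict: BMR = 66.47 + 13.75(91.5) + 5.003(156) − 6.755(79) = 1571.418 kcal/day.
TEE = BMR × activity factor = 1571.418 × 1.375 = 2160.6998 kcal/day.
Apply stress factor: 2160.6998 × 1.5 = 3241.0496 kcal/day.

3241 kcal daily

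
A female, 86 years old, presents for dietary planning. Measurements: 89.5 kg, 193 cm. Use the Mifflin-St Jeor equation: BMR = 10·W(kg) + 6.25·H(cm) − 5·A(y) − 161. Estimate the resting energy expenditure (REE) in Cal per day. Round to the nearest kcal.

1510 Cal per day

Mifflin-St Jeor (female): BMR = 10(89.5) + 6.25(193) − 5(86) − 161 = 895 + 1206.25 − 430 − 161 = 1510.25 kcal/day.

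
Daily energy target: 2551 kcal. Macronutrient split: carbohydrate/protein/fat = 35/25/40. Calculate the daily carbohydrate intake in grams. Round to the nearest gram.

223 g/day

Carbohydrate energy = 35% × 2551 = 892.85 kcal.
At 4 kcal/g: 892.85 ÷ 4 = 223.2125 g.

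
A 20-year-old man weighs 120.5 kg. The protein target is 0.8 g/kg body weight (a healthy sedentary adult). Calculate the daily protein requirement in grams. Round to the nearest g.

Protein = 0.8 g/kg × 120.5 kg = 96.4 g/day.

96 g/day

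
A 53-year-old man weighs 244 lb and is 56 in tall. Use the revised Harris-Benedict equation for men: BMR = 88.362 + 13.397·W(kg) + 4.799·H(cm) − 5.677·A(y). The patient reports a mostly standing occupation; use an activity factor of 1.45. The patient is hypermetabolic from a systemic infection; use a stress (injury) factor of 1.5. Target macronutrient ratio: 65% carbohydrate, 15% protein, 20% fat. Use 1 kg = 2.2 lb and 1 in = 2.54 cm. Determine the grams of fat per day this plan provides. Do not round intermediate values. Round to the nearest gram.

95 g/day

Convert to metric: weight = 244 ÷ 2.2 = 110.9091 kg; height = 56 × 2.54 = 142.24 cm.
Harris-Benedict: BMR = 88.362 + 13.397(110.9091) + 4.799(142.24) − 5.677(53) = 1955.9399 kcal/day.
TEE = 1955.9399 × 1.45 = 2836.1128 kcal/day.
With stress factor 1.5: 2836.1128 × 1.5 = 4254.1692 kcal/day.
Fat energy = 20% × 4254.1692 = 850.8338 kcal.
Fat = 850.8338 ÷ 9 kcal/g = 94.5371 g.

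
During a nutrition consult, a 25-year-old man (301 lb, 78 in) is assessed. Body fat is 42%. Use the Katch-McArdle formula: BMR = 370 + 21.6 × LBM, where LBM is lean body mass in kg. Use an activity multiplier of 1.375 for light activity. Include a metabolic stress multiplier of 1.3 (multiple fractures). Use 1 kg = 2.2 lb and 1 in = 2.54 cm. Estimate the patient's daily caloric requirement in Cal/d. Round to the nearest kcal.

3725 Cal/d

Convert to metric: weight = 301 ÷ 2.2 = 136.8182 kg; height = 78 × 2.54 = 198.12 cm.
LBM = 136.8182 × (1 − 0.42) = 79.3545 kg. Katch-McArdle: BMR = 370 + 21.6 × 79.3545 = 2084.0582 kcal/day.
TEE = BMR × activity factor = 2084.0582 × 1.375 = 2865.58 kcal/day.
Apply stress factor: 2865.58 × 1.3 = 3725.254 kcal/day.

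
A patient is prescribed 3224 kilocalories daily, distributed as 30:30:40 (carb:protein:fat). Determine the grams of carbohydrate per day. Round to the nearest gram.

Carbohydrate energy = 30% × 3224 = 967.2 kcal.
At 4 kcal/g: 967.2 ÷ 4 = 241.8 g.

242 g/day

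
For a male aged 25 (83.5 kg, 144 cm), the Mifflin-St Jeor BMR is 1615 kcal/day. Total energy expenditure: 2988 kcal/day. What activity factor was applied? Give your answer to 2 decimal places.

Activity factor = TEE ÷ BMR = 2988 ÷ 1615 = 1.85.

1.85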